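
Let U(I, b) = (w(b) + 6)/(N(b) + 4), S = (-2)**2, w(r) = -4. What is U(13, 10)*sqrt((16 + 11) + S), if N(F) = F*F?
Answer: sqrt(31)/52 ≈ 0.10707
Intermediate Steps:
N(F) = F**2
S = 4
U(I, b) = 2/(4 + b**2) (U(I, b) = (-4 + 6)/(b**2 + 4) = 2/(4 + b**2))
U(13, 10)*sqrt((16 + 11) + S) = (2/(4 + 10**2))*sqrt((16 + 11) + 4) = (2/(4 + 100))*sqrt(27 + 4) = (2/104)*sqrt(31) = (2*(1/104))*sqrt(31) = sqrt(31)/52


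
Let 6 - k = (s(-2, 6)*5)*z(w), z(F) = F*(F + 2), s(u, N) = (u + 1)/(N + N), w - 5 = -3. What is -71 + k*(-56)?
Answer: -1781/3 ≈ -593.67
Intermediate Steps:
w = 2 (w = 5 - 3 = 2)
s(u, N) = (1 + u)/(2*N) (s(u, N) = (1 + u)/((2*N)) = (1 + u)*(1/(2*N)) = (1 + u)/(2*N))
z(F) = F*(2 + F)
k = 28/3 (k = 6 - ((1/2)*(1 - 2)/6)*5*2*(2 + 2) = 6 - ((1/2)*(1/6)*(-1))*5*2*4 = 6 - (-1/12*5)*8 = 6 - (-5)*8/12 = 6 - 1*(-10/3) = 6 + 10/3 = 28/3 ≈ 9.3333)
-71 + k*(-56) = -71 + (28/3)*(-56) = -71 - 1568/3 = -1781/3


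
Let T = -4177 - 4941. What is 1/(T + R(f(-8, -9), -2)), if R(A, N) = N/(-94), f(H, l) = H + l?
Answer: -47/428545 ≈ -0.00010967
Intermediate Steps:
R(A, N) = -N/94 (R(A, N) = N*(-1/94) = -N/94)
T = -9118
1/(T + R(f(-8, -9), -2)) = 1/(-9118 - 1/94*(-2)) = 1/(-9118 + 1/47) = 1/(-428545/47) = -47/428545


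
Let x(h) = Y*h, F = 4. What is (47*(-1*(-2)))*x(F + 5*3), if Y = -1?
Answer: -1786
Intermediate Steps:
x(h) = -h
(47*(-1*(-2)))*x(F + 5*3) = (47*(-1*(-2)))*(-(4 + 5*3)) = (47*2)*(-(4 + 15)) = 94*(-1*19) = 94*(-19) = -1786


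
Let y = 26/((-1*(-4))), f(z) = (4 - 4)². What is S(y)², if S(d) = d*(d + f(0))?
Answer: 28561/16 ≈ 1785.1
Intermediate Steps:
f(z) = 0 (f(z) = 0² = 0)
y = 13/2 (y = 26/4 = 26*(¼) = 13/2 ≈ 6.5000)
S(d) = d² (S(d) = d*(d + 0) = d*d = d²)
S(y)² = ((13/2)²)² = (169/4)² = 28561/16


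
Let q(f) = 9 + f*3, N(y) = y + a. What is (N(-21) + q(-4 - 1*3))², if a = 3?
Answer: 900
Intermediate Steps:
N(y) = 3 + y (N(y) = y + 3 = 3 + y)
q(f) = 9 + 3*f
(N(-21) + q(-4 - 1*3))² = ((3 - 21) + (9 + 3*(-4 - 1*3)))² = (-18 + (9 + 3*(-4 - 3)))² = (-18 + (9 + 3*(-7)))² = (-18 + (9 - 21))² = (-18 - 12)² = (-30)² = 900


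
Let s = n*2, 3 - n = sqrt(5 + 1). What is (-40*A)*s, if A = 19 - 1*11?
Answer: -1920 + 640*sqrt(6) ≈ -352.33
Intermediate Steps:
n = 3 - sqrt(6) (n = 3 - sqrt(5 + 1) = 3 - sqrt(6) ≈ 0.55051)
A = 8 (A = 19 - 11 = 8)
s = 6 - 2*sqrt(6) (s = (3 - sqrt(6))*2 = 6 - 2*sqrt(6) ≈ 1.1010)
(-40*A)*s = (-40*8)*(6 - 2*sqrt(6)) = -320*(6 - 2*sqrt(6)) = -1920 + 640*sqrt(6)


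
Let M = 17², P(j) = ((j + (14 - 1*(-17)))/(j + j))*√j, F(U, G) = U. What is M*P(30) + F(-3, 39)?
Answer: -3 + 17629*√30/60 ≈ 1606.3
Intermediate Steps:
P(j) = (31 + j)/(2*√j) (P(j) = ((j + (14 + 17))/((2*j)))*√j = ((j + 31)*(1/(2*j)))*√j = ((31 + j)*(1/(2*j)))*√j = ((31 + j)/(2*j))*√j = (31 + j)/(2*√j))
M = 289
M*P(30) + F(-3, 39) = 289*((31 + 30)/(2*√30)) - 3 = 289*((½)*(√30/30)*61) - 3 = 289*(61*√30/60) - 3 = 17629*√30/60 - 3 = -3 + 17629*√30/60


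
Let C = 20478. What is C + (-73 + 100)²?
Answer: 21207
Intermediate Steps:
C + (-73 + 100)² = 20478 + (-73 + 100)² = 20478 + 27² = 20478 + 729 = 21207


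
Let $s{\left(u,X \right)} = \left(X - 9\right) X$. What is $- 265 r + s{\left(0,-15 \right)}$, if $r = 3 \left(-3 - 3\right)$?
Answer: $5130$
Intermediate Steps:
$r = -18$ ($r = 3 \left(-6\right) = -18$)
$s{\left(u,X \right)} = X \left(-9 + X\right)$ ($s{\left(u,X \right)} = \left(X - 9\right) X = \left(-9 + X\right) X = X \left(-9 + X\right)$)
$- 265 r + s{\left(0,-15 \right)} = \left(-265\right) \left(-18\right) - 15 \left(-9 - 15\right) = 4770 - -360 = 4770 + 360 = 5130$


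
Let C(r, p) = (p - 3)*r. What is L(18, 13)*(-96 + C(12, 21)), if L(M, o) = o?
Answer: 1560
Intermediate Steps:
C(r, p) = r*(-3 + p) (C(r, p) = (-3 + p)*r = r*(-3 + p))
L(18, 13)*(-96 + C(12, 21)) = 13*(-96 + 12*(-3 + 21)) = 13*(-96 + 12*18) = 13*(-96 + 216) = 13*120 = 1560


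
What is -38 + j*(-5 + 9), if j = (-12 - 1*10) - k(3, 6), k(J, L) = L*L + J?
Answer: -282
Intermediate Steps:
k(J, L) = J + L**2 (k(J, L) = L**2 + J = J + L**2)
j = -61 (j = (-12 - 1*10) - (3 + 6**2) = (-12 - 10) - (3 + 36) = -22 - 1*39 = -22 - 39 = -61)
-38 + j*(-5 + 9) = -38 - 61*(-5 + 9) = -38 - 61*4 = -38 - 244 = -282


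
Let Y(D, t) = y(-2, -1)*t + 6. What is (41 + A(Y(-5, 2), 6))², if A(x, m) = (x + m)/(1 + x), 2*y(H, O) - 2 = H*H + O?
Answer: 259081/144 ≈ 1799.2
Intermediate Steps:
y(H, O) = 1 + O/2 + H²/2 (y(H, O) = 1 + (H*H + O)/2 = 1 + (H² + O)/2 = 1 + (O + H²)/2 = 1 + (O/2 + H²/2) = 1 + O/2 + H²/2)
Y(D, t) = 6 + 5*t/2 (Y(D, t) = (1 + (½)*(-1) + (½)*(-2)²)*t + 6 = (1 - ½ + (½)*4)*t + 6 = (1 - ½ + 2)*t + 6 = 5*t/2 + 6 = 6 + 5*t/2)
A(x, m) = (m + x)/(1 + x)
(41 + A(Y(-5, 2), 6))² = (41 + (6 + (6 + (5/2)*2))/(1 + (6 + (5/2)*2)))² = (41 + (6 + (6 + 5))/(1 + (6 + 5)))² = (41 + (6 + 11)/(1 + 11))² = (41 + 17/12)² = (509/12)² = 259081/144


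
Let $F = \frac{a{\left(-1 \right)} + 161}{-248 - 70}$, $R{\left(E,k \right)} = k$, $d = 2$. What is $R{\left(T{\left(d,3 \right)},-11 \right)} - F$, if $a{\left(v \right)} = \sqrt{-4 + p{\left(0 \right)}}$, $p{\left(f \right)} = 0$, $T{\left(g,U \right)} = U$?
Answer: $- \frac{3337}{318} + \frac{i}{159} \approx -10.494 + 0.0062893 i$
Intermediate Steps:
$a{\left(v \right)} = 2 i$ ($a{\left(v \right)} = \sqrt{-4 + 0} = \sqrt{-4} = 2 i$)
$F = - \frac{161}{318} - \frac{i}{159}$ ($F = \frac{2 i + 161}{-248 - 70} = \frac{161 + 2 i}{-318} = \left(161 + 2 i\right) \left(- \frac{1}{318}\right) = - \frac{161}{318} - \frac{i}{159} \approx -0.50629 - 0.0062893 i$)
$R{\left(T{\left(d,3 \right)},-11 \right)} - F = -11 - \left(- \frac{161}{318} - \frac{i}{159}\right) = -11 + \left(\frac{161}{318} + \frac{i}{159}\right) = - \frac{3337}{318} + \frac{i}{159}$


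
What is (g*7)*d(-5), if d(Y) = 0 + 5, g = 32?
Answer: 1120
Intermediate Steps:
d(Y) = 5
(g*7)*d(-5) = (32*7)*5 = 224*5 = 1120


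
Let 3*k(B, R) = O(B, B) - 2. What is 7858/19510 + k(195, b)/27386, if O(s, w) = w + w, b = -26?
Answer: 163291861/400725645 ≈ 0.40749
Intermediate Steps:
O(s, w) = 2*w
k(B, R) = -2/3 + 2*B/3 (k(B, R) = (2*B - 2)/3 = (-2 + 2*B)/3 = -2/3 + 2*B/3)
7858/19510 + k(195, b)/27386 = 7858/19510 + (-2/3 + (2/3)*195)/27386 = 7858*(1/19510) + (-2/3 + 130)*(1/27386) = 3929/9755 + (388/3)*(1/27386) = 3929/9755 + 194/41079 = 163291861/400725645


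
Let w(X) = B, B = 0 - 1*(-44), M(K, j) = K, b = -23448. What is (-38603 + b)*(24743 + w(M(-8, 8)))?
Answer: -1538058137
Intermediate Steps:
B = 44 (B = 0 + 44 = 44)
w(X) = 44
(-38603 + b)*(24743 + w(M(-8, 8))) = (-38603 - 23448)*(24743 + 44) = -62051*24787 = -1538058137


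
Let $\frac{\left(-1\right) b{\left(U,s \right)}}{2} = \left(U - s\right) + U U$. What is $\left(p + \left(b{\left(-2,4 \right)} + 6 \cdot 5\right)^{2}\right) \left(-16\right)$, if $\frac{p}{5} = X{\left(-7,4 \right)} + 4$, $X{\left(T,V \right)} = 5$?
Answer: $-19216$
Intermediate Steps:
$b{\left(U,s \right)} = - 2 U - 2 U^{2} + 2 s$ ($b{\left(U,s \right)} = - 2 \left(\left(U - s\right) + U U\right) = - 2 \left(\left(U - s\right) + U^{2}\right) = - 2 \left(U + U^{2} - s\right) = - 2 U - 2 U^{2} + 2 s$)
$p = 45$ ($p = 5 \left(5 + 4\right) = 5 \cdot 9 = 45$)
$\left(p + \left(b{\left(-2,4 \right)} + 6 \cdot 5\right)^{2}\right) \left(-16\right) = \left(45 + \left(\left(\left(-2\right) \left(-2\right) - 2 \left(-2\right)^{2} + 2 \cdot 4\right) + 6 \cdot 5\right)^{2}\right) \left(-16\right) = \left(45 + \left(\left(4 - 8 + 8\right) + 30\right)^{2}\right) \left(-16\right) = \left(45 + \left(4 + 30\right)^{2}\right) \left(-16\right) = \left(45 + 34^{2}\right) \left(-16\right) = \left(45 + 1156\right) \left(-16\right) = 1201 \left(-16\right) = -19216$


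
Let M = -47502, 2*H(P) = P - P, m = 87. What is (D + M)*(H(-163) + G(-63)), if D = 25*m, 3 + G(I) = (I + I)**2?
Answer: -719475471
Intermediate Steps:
G(I) = -3 + 4*I**2 (G(I) = -3 + (I + I)**2 = -3 + (2*I)**2 = -3 + 4*I**2)
D = 2175 (D = 25*87 = 2175)
H(P) = 0 (H(P) = (P - P)/2 = (1/2)*0 = 0)
(D + M)*(H(-163) + G(-63)) = (2175 - 47502)*(0 + (-3 + 4*(-63)**2)) = -45327*(0 + (-3 + 4*3969)) = -45327*(0 + (-3 + 15876)) = -45327*(0 + 15873) = -45327*15873 = -719475471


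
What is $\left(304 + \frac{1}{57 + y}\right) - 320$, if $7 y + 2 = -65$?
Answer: $- \frac{5305}{332} \approx -15.979$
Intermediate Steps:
$y = - \frac{67}{7}$ ($y = - \frac{2}{7} + \frac{1}{7} \left(-65\right) = - \frac{2}{7} - \frac{65}{7} = - \frac{67}{7} \approx -9.5714$)
$\left(304 + \frac{1}{57 + y}\right) - 320 = \left(304 + \frac{1}{57 - \frac{67}{7}}\right) - 320 = \left(304 + \frac{1}{\frac{332}{7}}\right) - 320 = \left(304 + \frac{7}{332}\right) - 320 = \frac{100935}{332} - 320 = - \frac{5305}{332}$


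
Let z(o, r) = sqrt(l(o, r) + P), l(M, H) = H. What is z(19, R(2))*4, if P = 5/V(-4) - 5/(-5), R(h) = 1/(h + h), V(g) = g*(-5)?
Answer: 2*sqrt(6) ≈ 4.8990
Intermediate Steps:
V(g) = -5*g
R(h) = 1/(2*h)
P = 5/4 (P = 5/((-5*(-4))) - 5/(-5) = 5/20 - 5*(-1/5) = 5*(1/20) + 1 = 1/4 + 1 = 5/4 ≈ 1.2500)
z(o, r) = sqrt(5/4 + r) (z(o, r) = sqrt(r + 5/4) = sqrt(5/4 + r))
z(19, R(2))*4 = (sqrt(5 + 4*((1/2)/2))/2)*4 = (sqrt(5 + 4*((1/2)*(1/2)))/2)*4 = (sqrt(5 + 4*(1/4))/2)*4 = (sqrt(5 + 1)/2)*4 = (sqrt(6)/2)*4 = 2*sqrt(6)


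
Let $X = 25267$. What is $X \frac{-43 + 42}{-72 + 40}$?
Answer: $\frac{25267}{32} \approx 789.59$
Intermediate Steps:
$X \frac{-43 + 42}{-72 + 40} = 25267 \frac{-43 + 42}{-72 + 40} = 25267 \left(- \frac{1}{-32}\right) = 25267 \left(\left(-1\right) \left(- \frac{1}{32}\right)\right) = 25267 \cdot \frac{1}{32} = \frac{25267}{32}$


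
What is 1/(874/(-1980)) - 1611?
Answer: -704997/437 ≈ -1613.3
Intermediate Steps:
1/(874/(-1980)) - 1611 = 1/(874*(-1/1980)) - 1611 = 1/(-437/990) - 1611 = -990/437 - 1611 = -704997/437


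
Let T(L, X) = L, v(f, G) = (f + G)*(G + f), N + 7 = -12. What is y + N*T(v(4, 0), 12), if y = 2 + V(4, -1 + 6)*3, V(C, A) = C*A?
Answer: -242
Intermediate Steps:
N = -19 (N = -7 - 12 = -19)
v(f, G) = (G + f)² (v(f, G) = (G + f)*(G + f) = (G + f)²)
V(C, A) = A*C
y = 62 (y = 2 + ((-1 + 6)*4)*3 = 2 + (5*4)*3 = 2 + 20*3 = 2 + 60 = 62)
y + N*T(v(4, 0), 12) = 62 - 19*(0 + 4)² = 62 - 19*4² = 62 - 19*16 = 62 - 304 = -242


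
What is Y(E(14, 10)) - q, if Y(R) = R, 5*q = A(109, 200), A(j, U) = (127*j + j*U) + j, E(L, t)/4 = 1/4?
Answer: -35747/5 ≈ -7149.4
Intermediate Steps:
E(L, t) = 1 (E(L, t) = 4/4 = 4*(¼) = 1)
A(j, U) = 128*j + U*j (A(j, U) = (127*j + U*j) + j = 128*j + U*j)
q = 35752/5 (q = (109*(128 + 200))/5 = (109*328)/5 = (⅕)*35752 = 35752/5 ≈ 7150.4)
Y(E(14, 10)) - q = 1 - 1*35752/5 = 1 - 35752/5 = -35747/5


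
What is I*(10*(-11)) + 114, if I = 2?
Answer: -106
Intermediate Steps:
I*(10*(-11)) + 114 = 2*(10*(-11)) + 114 = 2*(-110) + 114 = -220 + 114 = -106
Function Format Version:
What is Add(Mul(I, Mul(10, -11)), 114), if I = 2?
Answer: -106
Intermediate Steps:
Add(Mul(I, Mul(10, -11)), 114) = Add(Mul(2, Mul(10, -11)), 114) = Add(Mul(2, -110), 114) = Add(-220, 114) = -106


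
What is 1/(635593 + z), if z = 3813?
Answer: 1/639406 ≈ 1.5640e-6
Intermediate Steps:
1/(635593 + z) = 1/(635593 + 3813) = 1/639406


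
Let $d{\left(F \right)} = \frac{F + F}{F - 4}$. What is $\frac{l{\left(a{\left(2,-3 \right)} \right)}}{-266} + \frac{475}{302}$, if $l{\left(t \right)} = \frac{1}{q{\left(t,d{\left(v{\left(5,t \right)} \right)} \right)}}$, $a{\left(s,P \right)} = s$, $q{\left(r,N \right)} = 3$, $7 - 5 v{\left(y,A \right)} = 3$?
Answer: $\frac{94687}{60249} \approx 1.5716$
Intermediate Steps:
$v{\left(y,A \right)} = \frac{4}{5}$ ($v{\left(y,A \right)} = \frac{7}{5} - \frac{3}{5} = \frac{4}{5}$)
$d{\left(F \right)} = \frac{2 F}{-4 + F}$
$l{\left(t \right)} = \frac{1}{3}$
$\frac{l{\left(a{\left(2,-3 \right)} \right)}}{-266} + \frac{475}{302} = \frac{1}{3 \left(-266\right)} + \frac{475}{302} = \frac{1}{3} \left(- \frac{1}{266}\right) + 475 \cdot \frac{1}{302} = - \frac{1}{798} + \frac{475}{302} = \frac{94687}{60249}$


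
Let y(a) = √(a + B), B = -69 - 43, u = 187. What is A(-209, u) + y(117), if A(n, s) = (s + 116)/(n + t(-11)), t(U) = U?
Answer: -303/220 + √5 ≈ 0.85880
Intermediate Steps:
B = -112
y(a) = √(-112 + a) (y(a) = √(a - 112) = √(-112 + a))
A(n, s) = (116 + s)/(-11 + n) (A(n, s) = (s + 116)/(n - 11) = (116 + s)/(-11 + n))
A(-209, u) + y(117) = (116 + 187)/(-11 - 209) + √(-112 + 117) = 303/(-220) + √5 = -1/220*303 + √5 = -303/220 + √5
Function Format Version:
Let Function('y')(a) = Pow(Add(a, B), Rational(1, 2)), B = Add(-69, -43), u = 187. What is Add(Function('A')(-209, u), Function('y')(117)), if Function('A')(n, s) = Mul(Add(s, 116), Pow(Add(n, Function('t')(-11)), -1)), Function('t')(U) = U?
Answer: Add(Rational(-303, 220), Pow(5, Rational(1, 2))) ≈ 0.85880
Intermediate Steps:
B = -112
Function('y')(a) = Pow(Add(-112, a), Rational(1, 2)) (Function('y')(a) = Pow(Add(a, -112), Rational(1, 2)) = Pow(Add(-112, a), Rational(1, 2)))
Function('A')(n, s) = Mul(Pow(Add(-11, n), -1), Add(116, s)) (Function('A')(n, s) = Mul(Add(s, 116), Pow(Add(n, -11), -1)) = Mul(Add(116, s), Pow(Add(-11, n), -1)) = Mul(Pow(Add(-11, n), -1), Add(116, s)))
Add(Function('A')(-209, u), Function('y')(117)) = Add(Mul(Pow(Add(-11, -209), -1), Add(116, 187)), Pow(Add(-112, 117), Rational(1, 2))) = Add(Mul(Pow(-220, -1), 303), Pow(5, Rational(1, 2))) = Add(Mul(Rational(-1, 220), 303), Pow(5, Rational(1, 2))) = Add(Rational(-303, 220), Pow(5, Rational(1, 2)))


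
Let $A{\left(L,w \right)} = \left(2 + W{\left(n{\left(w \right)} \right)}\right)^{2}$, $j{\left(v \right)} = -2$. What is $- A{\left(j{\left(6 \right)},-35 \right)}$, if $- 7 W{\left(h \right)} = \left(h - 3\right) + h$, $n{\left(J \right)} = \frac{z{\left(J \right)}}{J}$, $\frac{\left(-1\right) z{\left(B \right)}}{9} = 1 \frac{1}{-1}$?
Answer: $- \frac{375769}{60025} \approx -6.2602$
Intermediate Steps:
$z{\left(B \right)} = 9$ ($z{\left(B \right)} = - 9 \cdot 1 \frac{1}{-1} = - 9 \cdot 1 \left(-1\right) = \left(-9\right) \left(-1\right) = 9$)
$n{\left(J \right)} = \frac{9}{J}$
$W{\left(h \right)} = \frac{3}{7} - \frac{2 h}{7}$ ($W{\left(h \right)} = - \frac{\left(h - 3\right) + h}{7} = - \frac{\left(-3 + h\right) + h}{7} = - \frac{-3 + 2 h}{7} = \frac{3}{7} - \frac{2 h}{7}$)
$A{\left(L,w \right)} = \left(\frac{17}{7} - \frac{18}{7 w}\right)^{2}$ ($A{\left(L,w \right)} = \left(2 + \left(\frac{3}{7} - \frac{2 \frac{9}{w}}{7}\right)\right)^{2} = \left(2 + \left(\frac{3}{7} - \frac{18}{7 w}\right)\right)^{2} = \left(\frac{17}{7} - \frac{18}{7 w}\right)^{2}$)
$- A{\left(j{\left(6 \right)},-35 \right)} = - \frac{\left(-18 + 17 \left(-35\right)\right)^{2}}{49 \cdot 1225} = - \frac{\left(-18 - 595\right)^{2}}{49 \cdot 1225} = - \frac{\left(-613\right)^{2}}{49 \cdot 1225} = - \frac{375769}{49 \cdot 1225} = \left(-1\right) \frac{375769}{60025} = - \frac{375769}{60025}$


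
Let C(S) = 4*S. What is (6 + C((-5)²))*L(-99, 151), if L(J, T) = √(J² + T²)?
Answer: 106*√32602 ≈ 19139.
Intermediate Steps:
(6 + C((-5)²))*L(-99, 151) = (6 + 4*(-5)²)*√((-99)² + 151²) = (6 + 4*25)*√(9801 + 22801) = (6 + 100)*√32602 = 106*√32602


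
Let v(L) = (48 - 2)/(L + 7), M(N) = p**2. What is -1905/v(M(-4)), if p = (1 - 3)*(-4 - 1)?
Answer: -203835/46 ≈ -4431.2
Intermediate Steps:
p = 10 (p = -2*(-5) = 10)
M(N) = 100 (M(N) = 10**2 = 100)
v(L) = 46/(7 + L)
-1905/v(M(-4)) = -1905/(46/(7 + 100)) = -1905/(46/107) = -1905/(46*(1/107)) = -1905/46/107 = -1905*107/46 = -203835/46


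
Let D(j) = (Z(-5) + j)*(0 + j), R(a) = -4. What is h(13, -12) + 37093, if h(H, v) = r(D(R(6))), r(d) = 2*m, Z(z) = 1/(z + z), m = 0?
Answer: 37093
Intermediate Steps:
Z(z) = 1/(2*z)
D(j) = j*(-1/10 + j) (D(j) = ((1/2)/(-5) + j)*(0 + j) = ((1/2)*(-1/5) + j)*j = (-1/10 + j)*j = j*(-1/10 + j))
r(d) = 0 (r(d) = 2*0 = 0)
h(H, v) = 0
h(13, -12) + 37093 = 0 + 37093 = 37093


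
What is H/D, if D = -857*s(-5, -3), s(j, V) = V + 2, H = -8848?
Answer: -8848/857 ≈ -10.324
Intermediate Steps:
s(j, V) = 2 + V
D = 857 (D = -857*(2 - 3) = -857*(-1) = 857)
H/D = -8848/857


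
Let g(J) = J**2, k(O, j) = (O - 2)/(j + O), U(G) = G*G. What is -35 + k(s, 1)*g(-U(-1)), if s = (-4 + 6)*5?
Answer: -377/11 ≈ -34.273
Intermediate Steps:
U(G) = G**2
s = 10 (s = 2*5 = 10)
k(O, j) = (-2 + O)/(O + j)
-35 + k(s, 1)*g(-U(-1)) = -35 + ((-2 + 10)/(10 + 1))*(-1*(-1)**2)**2 = -35 + (8/11)*(-1*1)**2 = -35 + ((1/11)*8)*(-1)**2 = -35 + (8/11)*1 = -35 + 8/11 = -377/11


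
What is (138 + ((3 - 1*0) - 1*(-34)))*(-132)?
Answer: -23100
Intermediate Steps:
(138 + ((3 - 1*0) - 1*(-34)))*(-132) = (138 + ((3 + 0) + 34))*(-132) = (138 + (3 + 34))*(-132) = (138 + 37)*(-132) = 175*(-132) = -23100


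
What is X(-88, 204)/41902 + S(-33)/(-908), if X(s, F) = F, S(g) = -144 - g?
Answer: 2418177/19023508 ≈ 0.12712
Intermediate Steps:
X(-88, 204)/41902 + S(-33)/(-908) = 204/41902 + (-144 - 1*(-33))/(-908) = 204*(1/41902) + (-144 + 33)*(-1/908) = 102/20951 - 111*(-1/908) = 102/20951 + 111/908 = 2418177/19023508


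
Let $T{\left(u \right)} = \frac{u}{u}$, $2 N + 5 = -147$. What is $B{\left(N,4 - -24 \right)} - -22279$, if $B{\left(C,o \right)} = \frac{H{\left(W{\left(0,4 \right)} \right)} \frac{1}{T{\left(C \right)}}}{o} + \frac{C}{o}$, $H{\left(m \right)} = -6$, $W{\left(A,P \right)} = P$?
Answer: $\frac{311865}{14} \approx 22276.0$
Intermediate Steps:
$N = -76$ ($N = - \frac{5}{2} + \frac{1}{2} \left(-147\right) = - \frac{5}{2} - \frac{147}{2} = -76$)
$T{\left(u \right)} = 1$
$B{\left(C,o \right)} = - \frac{6}{o} + \frac{C}{o}$ ($B{\left(C,o \right)} = \frac{\left(-6\right) 1^{-1}}{o} + \frac{C}{o} = \frac{\left(-6\right) 1}{o} + \frac{C}{o} = - \frac{6}{o} + \frac{C}{o}$)
$B{\left(N,4 - -24 \right)} - -22279 = \frac{-6 - 76}{4 - -24} - -22279 = \frac{1}{4 + 24} \left(-82\right) + 22279 = \frac{1}{28} \left(-82\right) + 22279 = - \frac{41}{14} + 22279 = \frac{311865}{14}$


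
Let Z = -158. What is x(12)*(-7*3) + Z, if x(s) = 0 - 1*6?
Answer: -32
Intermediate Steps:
x(s) = -6 (x(s) = 0 - 6 = -6)
x(12)*(-7*3) + Z = -(-42)*3 - 158 = -6*(-21) - 158 = 126 - 158 = -32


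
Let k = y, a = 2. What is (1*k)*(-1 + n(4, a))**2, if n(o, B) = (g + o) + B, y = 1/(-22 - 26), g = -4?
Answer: -1/48 ≈ -0.020833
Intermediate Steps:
y = -1/48 (y = 1/(-48) = -1/48 ≈ -0.020833)
n(o, B) = -4 + B + o (n(o, B) = (-4 + o) + B = -4 + B + o)
k = -1/48 ≈ -0.020833
(1*k)*(-1 + n(4, a))**2 = (1*(-1/48))*(-1 + (-4 + 2 + 4))**2 = -(-1 + 2)**2/48 = -1/48*1**2 = -1/48*1 = -1/48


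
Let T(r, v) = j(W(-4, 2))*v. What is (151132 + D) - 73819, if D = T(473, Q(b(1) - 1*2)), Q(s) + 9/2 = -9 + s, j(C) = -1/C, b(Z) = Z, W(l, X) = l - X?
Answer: 927727/12 ≈ 77311.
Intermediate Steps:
Q(s) = -27/2 + s (Q(s) = -9/2 + (-9 + s) = -27/2 + s)
T(r, v) = v/6 (T(r, v) = (-1/(-4 - 1*2))*v = (-1/(-4 - 2))*v = (-1/(-6))*v = (-1*(-⅙))*v = v/6)
D = -29/12 (D = (-27/2 + (1 - 1*2))/6 = (-27/2 + (1 - 2))/6 = (-27/2 - 1)/6 = (⅙)*(-29/2) = -29/12 ≈ -2.4167)
(151132 + D) - 73819 = (151132 - 29/12) - 73819 = 1813555/12 - 73819 = 927727/12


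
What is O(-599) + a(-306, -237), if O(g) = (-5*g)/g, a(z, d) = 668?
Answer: 663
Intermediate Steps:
O(g) = -5
O(-599) + a(-306, -237) = -5 + 668 = 663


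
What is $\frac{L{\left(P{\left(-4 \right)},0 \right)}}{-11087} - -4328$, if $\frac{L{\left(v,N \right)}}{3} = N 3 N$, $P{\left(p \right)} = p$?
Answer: $4328$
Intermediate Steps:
$L{\left(v,N \right)} = 9 N^{2}$ ($L{\left(v,N \right)} = 3 N 3 N = 3 \cdot 3 N N = 3 \cdot 3 N^{2} = 9 N^{2}$)
$\frac{L{\left(P{\left(-4 \right)},0 \right)}}{-11087} - -4328 = \frac{9 \cdot 0^{2}}{-11087} - -4328 = 9 \cdot 0 \left(- \frac{1}{11087}\right) + 4328 = 0 \left(- \frac{1}{11087}\right) + 4328 = 0 + 4328 = 4328$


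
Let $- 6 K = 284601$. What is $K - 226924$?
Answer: $- \frac{548715}{2} \approx -2.7436 \cdot 10^{5}$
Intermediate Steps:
$K = - \frac{94867}{2}$ ($K = \left(- \frac{1}{6}\right) 284601 = - \frac{94867}{2} \approx -47434.0$)
$K - 226924 = - \frac{94867}{2} - 226924 = - \frac{548715}{2}$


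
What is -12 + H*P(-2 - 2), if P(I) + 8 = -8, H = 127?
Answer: -2044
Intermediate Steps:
P(I) = -16 (P(I) = -8 - 8 = -16)
-12 + H*P(-2 - 2) = -12 + 127*(-16) = -12 - 2032 = -2044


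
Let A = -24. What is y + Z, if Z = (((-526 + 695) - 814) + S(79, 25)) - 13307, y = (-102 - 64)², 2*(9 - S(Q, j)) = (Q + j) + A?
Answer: 13573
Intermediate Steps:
S(Q, j) = 21 - Q/2 - j/2 (S(Q, j) = 9 - ((Q + j) - 24)/2 = 9 - (-24 + Q + j)/2 = 9 + (12 - Q/2 - j/2) = 21 - Q/2 - j/2)
y = 27556 (y = (-166)² = 27556)
Z = -13983 (Z = (((-526 + 695) - 814) + (21 - ½*79 - ½*25)) - 13307 = ((169 - 814) + (21 - 79/2 - 25/2)) - 13307 = (-645 - 31) - 13307 = -676 - 13307 = -13983)
y + Z = 27556 - 13983 = 13573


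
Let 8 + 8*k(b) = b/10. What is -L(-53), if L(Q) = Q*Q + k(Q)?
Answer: -224587/80 ≈ -2807.3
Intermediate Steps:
k(b) = -1 + b/80 (k(b) = -1 + (b/10)/8 = -1 + b/80)
L(Q) = -1 + Q**2 + Q/80 (L(Q) = Q*Q + (-1 + Q/80) = Q**2 + (-1 + Q/80) = -1 + Q**2 + Q/80)
-L(-53) = -(-1 + (-53)**2 + (1/80)*(-53)) = -(-1 + 2809 - 53/80) = -1*224587/80 = -224587/80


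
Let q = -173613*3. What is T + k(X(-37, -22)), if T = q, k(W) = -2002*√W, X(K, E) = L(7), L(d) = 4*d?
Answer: -520839 - 4004*√7 ≈ -5.3143e+5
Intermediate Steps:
X(K, E) = 28 (X(K, E) = 4*7 = 28)
q = -520839
T = -520839
T + k(X(-37, -22)) = -520839 - 4004*√7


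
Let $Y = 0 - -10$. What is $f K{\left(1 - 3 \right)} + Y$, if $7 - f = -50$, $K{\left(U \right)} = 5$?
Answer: $295$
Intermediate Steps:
$f = 57$ ($f = 7 - -50 = 7 + 50 = 57$)
$Y = 10$ ($Y = 0 + 10 = 10$)
$f K{\left(1 - 3 \right)} + Y = 57 \cdot 5 + 10 = 285 + 10 = 295$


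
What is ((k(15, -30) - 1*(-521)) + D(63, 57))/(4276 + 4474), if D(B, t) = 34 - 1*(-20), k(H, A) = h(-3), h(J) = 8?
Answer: 583/8750 ≈ 0.066629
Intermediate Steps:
k(H, A) = 8
D(B, t) = 54 (D(B, t) = 34 + 20 = 54)
((k(15, -30) - 1*(-521)) + D(63, 57))/(4276 + 4474) = ((8 - 1*(-521)) + 54)/(4276 + 4474) = ((8 + 521) + 54)/8750 = (529 + 54)*(1/8750) = 583*(1/8750) = 583/8750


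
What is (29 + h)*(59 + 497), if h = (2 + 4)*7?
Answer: 39476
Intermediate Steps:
h = 42 (h = 6*7 = 42)
(29 + h)*(59 + 497) = (29 + 42)*(59 + 497) = 71*556 = 39476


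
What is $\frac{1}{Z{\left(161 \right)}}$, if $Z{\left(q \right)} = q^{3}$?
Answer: $\frac{1}{4173281} \approx 2.3962 \cdot 10^{-7}$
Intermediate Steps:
$\frac{1}{Z{\left(161 \right)}} = \frac{1}{161^{3}} = \frac{1}{4173281}$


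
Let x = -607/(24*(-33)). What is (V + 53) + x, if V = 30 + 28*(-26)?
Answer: -510233/792 ≈ -644.23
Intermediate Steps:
V = -698 (V = 30 - 728 = -698)
x = 607/792 (x = -607/(-792) = -607*(-1/792) = 607/792 ≈ 0.76641)
(V + 53) + x = (-698 + 53) + 607/792 = -645 + 607/792 = -510233/792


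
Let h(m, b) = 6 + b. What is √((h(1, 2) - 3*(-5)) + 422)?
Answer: √445 ≈ 21.095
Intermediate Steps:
√((h(1, 2) - 3*(-5)) + 422) = √(((6 + 2) - 3*(-5)) + 422) = √((8 + 15) + 422) = √(23 + 422) = √445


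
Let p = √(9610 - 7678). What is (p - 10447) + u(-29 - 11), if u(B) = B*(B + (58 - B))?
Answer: -12767 + 2*√483 ≈ -12723.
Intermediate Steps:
u(B) = 58*B (u(B) = B*58 = 58*B)
p = 2*√483 (p = √1932 = 2*√483 ≈ 43.955)
(p - 10447) + u(-29 - 11) = (2*√483 - 10447) + 58*(-29 - 11) = (-10447 + 2*√483) + 58*(-40) = (-10447 + 2*√483) - 2320 = -12767 + 2*√483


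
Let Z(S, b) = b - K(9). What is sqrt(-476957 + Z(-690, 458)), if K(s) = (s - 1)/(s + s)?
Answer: I*sqrt(4288495)/3 ≈ 690.29*I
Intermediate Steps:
K(s) = (-1 + s)/(2*s) (K(s) = (-1 + s)/((2*s)) = (-1 + s)*(1/(2*s)) = (-1 + s)/(2*s))
Z(S, b) = -4/9 + b (Z(S, b) = b - (-1 + 9)/(2*9) = b - 8/(2*9) = b - 1*4/9 = b - 4/9 = -4/9 + b)
sqrt(-476957 + Z(-690, 458)) = sqrt(-476957 + (-4/9 + 458)) = sqrt(-476957 + 4118/9) = sqrt(-4288495/9) = I*sqrt(4288495)/3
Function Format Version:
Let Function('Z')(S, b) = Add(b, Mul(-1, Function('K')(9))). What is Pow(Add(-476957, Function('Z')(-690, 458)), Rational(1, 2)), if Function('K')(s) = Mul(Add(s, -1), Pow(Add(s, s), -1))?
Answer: Mul(Rational(1, 3), I, Pow(4288495, Rational(1, 2))) ≈ Mul(690.29, I)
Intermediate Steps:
Function('K')(s) = Mul(Rational(1, 2), Pow(s, -1), Add(-1, s)) (Function('K')(s) = Mul(Add(-1, s), Pow(Mul(2, s), -1)) = Mul(Add(-1, s), Mul(Rational(1, 2), Pow(s, -1))) = Mul(Rational(1, 2), Pow(s, -1), Add(-1, s)))
Function('Z')(S, b) = Add(Rational(-4, 9), b) (Function('Z')(S, b) = Add(b, Mul(-1, Mul(Rational(1, 2), Pow(9, -1), Add(-1, 9)))) = Add(b, Mul(-1, Mul(Rational(1, 2), Rational(1, 9), 8))) = Add(b, Mul(-1, Rational(4, 9))) = Add(b, Rational(-4, 9)) = Add(Rational(-4, 9), b))
Pow(Add(-476957, Function('Z')(-690, 458)), Rational(1, 2)) = Pow(Add(-476957, Add(Rational(-4, 9), 458)), Rational(1, 2)) = Pow(Add(-476957, Rational(4118, 9)), Rational(1, 2)) = Pow(Rational(-4288495, 9), Rational(1, 2)) = Mul(Rational(1, 3), I, Pow(4288495, Rational(1, 2)))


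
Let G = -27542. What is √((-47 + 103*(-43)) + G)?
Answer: I*√32018 ≈ 178.94*I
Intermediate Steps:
√((-47 + 103*(-43)) + G) = √((-47 + 103*(-43)) - 27542) = √((-47 - 4429) - 27542) = √(-4476 - 27542) = √(-32018) = I*√32018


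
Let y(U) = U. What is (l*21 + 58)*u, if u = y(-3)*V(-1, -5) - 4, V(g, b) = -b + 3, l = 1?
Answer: -2212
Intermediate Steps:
V(g, b) = 3 - b
u = -28 (u = -3*(3 - 1*(-5)) - 4 = -3*(3 + 5) - 4 = -3*8 - 4 = -24 - 4 = -28)
(l*21 + 58)*u = (1*21 + 58)*(-28) = (21 + 58)*(-28) = 79*(-28) = -2212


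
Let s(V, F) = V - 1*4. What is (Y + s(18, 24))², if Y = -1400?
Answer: 1920996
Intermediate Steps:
s(V, F) = -4 + V (s(V, F) = V - 4 = -4 + V)
(Y + s(18, 24))² = (-1400 + (-4 + 18))² = (-1400 + 14)² = (-1386)² = 1920996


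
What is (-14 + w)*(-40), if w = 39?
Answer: -1000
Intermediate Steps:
(-14 + w)*(-40) = (-14 + 39)*(-40) = 25*(-40) = -1000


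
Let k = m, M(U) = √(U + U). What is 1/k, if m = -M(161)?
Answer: -√322/322 ≈ -0.055728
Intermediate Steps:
M(U) = √2*√U (M(U) = √(2*U) = √2*√U)
m = -√322 (m = -√2*√161 = -√322 ≈ -17.944)
k = -√322 ≈ -17.944
1/k = 1/(-√322) = -√322/322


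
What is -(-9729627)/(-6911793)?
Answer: -3243209/2303931 ≈ -1.4077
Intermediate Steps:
-(-9729627)/(-6911793) = -(-9729627)*(-1)/6911793 = -1*3243209/2303931 = -3243209/2303931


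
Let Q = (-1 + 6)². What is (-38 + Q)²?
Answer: 169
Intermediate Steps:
Q = 25 (Q = 5² = 25)
(-38 + Q)² = (-38 + 25)² = (-13)² = 169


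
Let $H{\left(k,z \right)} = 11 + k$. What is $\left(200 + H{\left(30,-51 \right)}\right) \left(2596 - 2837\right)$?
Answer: $-58081$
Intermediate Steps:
$\left(200 + H{\left(30,-51 \right)}\right) \left(2596 - 2837\right) = \left(200 + \left(11 + 30\right)\right) \left(2596 - 2837\right) = \left(200 + 41\right) \left(-241\right) = 241 \left(-241\right) = -58081$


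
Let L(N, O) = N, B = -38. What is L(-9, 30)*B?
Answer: 342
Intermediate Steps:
L(-9, 30)*B = -9*(-38) = 342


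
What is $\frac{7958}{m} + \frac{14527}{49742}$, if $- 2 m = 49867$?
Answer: $- \frac{67275763}{2480484314} \approx -0.027122$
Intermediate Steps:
$m = - \frac{49867}{2}$ ($m = \left(- \frac{1}{2}\right) 49867 = - \frac{49867}{2} \approx -24934.0$)
$\frac{7958}{m} + \frac{14527}{49742} = \frac{7958}{- \frac{49867}{2}} + \frac{14527}{49742} = 7958 \left(- \frac{2}{49867}\right) + 14527 \cdot \frac{1}{49742} = - \frac{15916}{49867} + \frac{14527}{49742} = - \frac{67275763}{2480484314}$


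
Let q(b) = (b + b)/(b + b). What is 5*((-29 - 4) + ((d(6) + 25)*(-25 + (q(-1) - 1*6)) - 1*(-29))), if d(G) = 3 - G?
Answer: -3320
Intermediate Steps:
q(b) = 1 (q(b) = (2*b)/((2*b)) = (2*b)*(1/(2*b)) = 1)
5*((-29 - 4) + ((d(6) + 25)*(-25 + (q(-1) - 1*6)) - 1*(-29))) = 5*((-29 - 4) + (((3 - 1*6) + 25)*(-25 + (1 - 1*6)) - 1*(-29))) = 5*(-33 + (((3 - 6) + 25)*(-25 + (1 - 6)) + 29)) = 5*(-33 + ((-3 + 25)*(-25 - 5) + 29)) = 5*(-33 + (22*(-30) + 29)) = 5*(-33 + (-660 + 29)) = 5*(-33 - 631) = 5*(-664) = -3320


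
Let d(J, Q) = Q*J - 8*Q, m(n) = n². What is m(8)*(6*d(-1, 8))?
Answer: -27648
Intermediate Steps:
d(J, Q) = -8*Q + J*Q (d(J, Q) = J*Q - 8*Q = -8*Q + J*Q)
m(8)*(6*d(-1, 8)) = 8²*(6*(8*(-8 - 1))) = 64*(6*(8*(-9))) = 64*(6*(-72)) = 64*(-432) = -27648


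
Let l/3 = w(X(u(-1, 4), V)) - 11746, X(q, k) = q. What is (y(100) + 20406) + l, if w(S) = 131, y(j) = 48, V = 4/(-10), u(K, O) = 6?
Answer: -14391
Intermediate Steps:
V = -⅖ (V = 4*(-⅒) = -⅖ ≈ -0.40000)
l = -34845 (l = 3*(131 - 11746) = 3*(-11615) = -34845)
(y(100) + 20406) + l = (48 + 20406) - 34845 = 20454 - 34845 = -14391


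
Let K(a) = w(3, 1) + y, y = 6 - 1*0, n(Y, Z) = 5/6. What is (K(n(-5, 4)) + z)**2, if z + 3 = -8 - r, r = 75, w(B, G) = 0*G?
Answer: 6400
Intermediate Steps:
n(Y, Z) = 5/6 (n(Y, Z) = 5*(1/6) = 5/6)
w(B, G) = 0
y = 6 (y = 6 + 0 = 6)
K(a) = 6 (K(a) = 0 + 6 = 6)
z = -86 (z = -3 + (-8 - 1*75) = -3 + (-8 - 75) = -3 - 83 = -86)
(K(n(-5, 4)) + z)**2 = (6 - 86)**2 = (-80)**2 = 6400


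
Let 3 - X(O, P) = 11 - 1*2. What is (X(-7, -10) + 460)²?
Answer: 206116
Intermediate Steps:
X(O, P) = -6 (X(O, P) = 3 - (11 - 1*2) = 3 - (11 - 2) = 3 - 1*9 = 3 - 9 = -6)
(X(-7, -10) + 460)² = (-6 + 460)² = 454² = 206116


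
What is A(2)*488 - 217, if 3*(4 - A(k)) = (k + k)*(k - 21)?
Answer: 42293/3 ≈ 14098.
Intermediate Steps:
A(k) = 4 - 2*k*(-21 + k)/3 (A(k) = 4 - (k + k)*(k - 21)/3 = 4 - 2*k*(-21 + k)/3)
A(2)*488 - 217 = (4 + 14*2 - ⅔*2²)*488 - 217 = (4 + 28 - ⅔*4)*488 - 217 = (4 + 28 - 8/3)*488 - 217 = (88/3)*488 - 217 = 42944/3 - 217 = 42293/3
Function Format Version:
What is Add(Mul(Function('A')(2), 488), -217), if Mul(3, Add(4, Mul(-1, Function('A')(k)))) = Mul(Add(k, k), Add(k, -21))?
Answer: Rational(42293, 3) ≈ 14098.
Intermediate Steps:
Function('A')(k) = Add(4, Mul(Rational(-2, 3), k, Add(-21, k))) (Function('A')(k) = Add(4, Mul(Rational(-1, 3), Mul(Add(k, k), Add(k, -21)))) = Add(4, Mul(Rational(-1, 3), Mul(Mul(2, k), Add(-21, k)))) = Add(4, Mul(Rational(-1, 3), Mul(2, k, Add(-21, k)))) = Add(4, Mul(Rational(-2, 3), k, Add(-21, k))))
Add(Mul(Function('A')(2), 488), -217) = Add(Mul(Add(4, Mul(14, 2), Mul(Rational(-2, 3), Pow(2, 2))), 488), -217) = Add(Mul(Add(4, 28, Mul(Rational(-2, 3), 4)), 488), -217) = Add(Mul(Add(4, 28, Rational(-8, 3)), 488), -217) = Add(Mul(Rational(88, 3), 488), -217) = Add(Rational(42944, 3), -217) = Rational(42293, 3)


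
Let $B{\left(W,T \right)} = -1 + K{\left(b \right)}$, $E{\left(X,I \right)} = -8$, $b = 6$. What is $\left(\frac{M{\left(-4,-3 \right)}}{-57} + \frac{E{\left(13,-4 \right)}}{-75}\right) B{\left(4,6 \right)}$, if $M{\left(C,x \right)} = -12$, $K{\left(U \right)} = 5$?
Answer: $\frac{1808}{1425} \approx 1.2688$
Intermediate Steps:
$B{\left(W,T \right)} = 4$ ($B{\left(W,T \right)} = -1 + 5 = 4$)
$\left(\frac{M{\left(-4,-3 \right)}}{-57} + \frac{E{\left(13,-4 \right)}}{-75}\right) B{\left(4,6 \right)} = \left(- \frac{12}{-57} - \frac{8}{-75}\right) 4 = \left(\left(-12\right) \left(- \frac{1}{57}\right) - - \frac{8}{75}\right) 4 = \left(\frac{4}{19} + \frac{8}{75}\right) 4 = \frac{452}{1425} \cdot 4 = \frac{1808}{1425}$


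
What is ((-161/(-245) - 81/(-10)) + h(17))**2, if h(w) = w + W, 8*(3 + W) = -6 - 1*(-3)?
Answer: 39275289/78400 ≈ 500.96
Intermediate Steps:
W = -27/8 (W = -3 + (-6 - 1*(-3))/8 = -3 + (-6 + 3)/8 = -3 + (1/8)*(-3) = -3 - 3/8 = -27/8 ≈ -3.3750)
h(w) = -27/8 + w (h(w) = w - 27/8 = -27/8 + w)
((-161/(-245) - 81/(-10)) + h(17))**2 = ((-161/(-245) - 81/(-10)) + (-27/8 + 17))**2 = ((-161*(-1/245) - 81*(-1/10)) + 109/8)**2 = ((23/35 + 81/10) + 109/8)**2 = (613/70 + 109/8)**2 = (6267/280)**2 = 39275289/78400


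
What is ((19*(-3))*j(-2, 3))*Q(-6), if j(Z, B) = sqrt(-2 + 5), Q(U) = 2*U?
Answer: 684*sqrt(3) ≈ 1184.7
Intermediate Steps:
j(Z, B) = sqrt(3)
((19*(-3))*j(-2, 3))*Q(-6) = ((19*(-3))*sqrt(3))*(2*(-6)) = -57*sqrt(3)*(-12) = 684*sqrt(3)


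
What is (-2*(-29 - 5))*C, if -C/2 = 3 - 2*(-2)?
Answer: -952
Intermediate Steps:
C = -14 (C = -2*(3 - 2*(-2)) = -2*(3 + 4) = -2*7 = -14)
(-2*(-29 - 5))*C = -2*(-29 - 5)*(-14) = -2*(-34)*(-14) = 68*(-14) = -952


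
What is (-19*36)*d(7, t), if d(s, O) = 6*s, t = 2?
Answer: -28728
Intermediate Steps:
(-19*36)*d(7, t) = (-19*36)*(6*7) = -684*42 = -28728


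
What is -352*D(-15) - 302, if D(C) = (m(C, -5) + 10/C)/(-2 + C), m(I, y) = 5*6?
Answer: 15574/51 ≈ 305.37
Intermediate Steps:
m(I, y) = 30
D(C) = (30 + 10/C)/(-2 + C)
-352*D(-15) - 302 = -3520*(1 + 3*(-15))/((-15)*(-2 - 15)) - 302 = -3520*(-1)*(1 - 45)/(15*(-17)) - 302 = -3520*(-1)*(-1)*(-44)/(15*17) - 302 = -352*(-88/51) - 302 = 30976/51 - 302 = 15574/51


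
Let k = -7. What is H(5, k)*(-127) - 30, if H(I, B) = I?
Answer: -665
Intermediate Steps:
H(5, k)*(-127) - 30 = 5*(-127) - 30 = -635 - 30 = -665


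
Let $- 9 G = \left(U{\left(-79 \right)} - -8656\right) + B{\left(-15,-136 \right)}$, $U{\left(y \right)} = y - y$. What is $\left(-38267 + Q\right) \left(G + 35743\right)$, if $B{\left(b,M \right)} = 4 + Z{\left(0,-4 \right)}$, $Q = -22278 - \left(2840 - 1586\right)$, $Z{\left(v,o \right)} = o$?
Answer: $- \frac{19345002769}{9} \approx -2.1494 \cdot 10^{9}$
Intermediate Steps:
$Q = -23532$ ($Q = -22278 - 1254 = -23532$)
$B{\left(b,M \right)} = 0$ ($B{\left(b,M \right)} = 4 - 4 = 0$)
$U{\left(y \right)} = 0$
$G = - \frac{8656}{9}$ ($G = - \frac{\left(0 - -8656\right) + 0}{9} = - \frac{\left(0 + 8656\right) + 0}{9} = - \frac{8656 + 0}{9} = \left(- \frac{1}{9}\right) 8656 = - \frac{8656}{9} \approx -961.78$)
$\left(-38267 + Q\right) \left(G + 35743\right) = \left(-38267 - 23532\right) \left(- \frac{8656}{9} + 35743\right) = \left(-61799\right) \frac{313031}{9} = - \frac{19345002769}{9}$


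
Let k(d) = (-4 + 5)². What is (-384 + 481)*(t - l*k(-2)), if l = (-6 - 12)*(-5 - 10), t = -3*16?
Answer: -30846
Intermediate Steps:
k(d) = 1 (k(d) = 1² = 1)
t = -48
l = 270 (l = -18*(-15) = 270)
(-384 + 481)*(t - l*k(-2)) = (-384 + 481)*(-48 - 270) = 97*(-48 - 1*270) = 97*(-48 - 270) = 97*(-318) = -30846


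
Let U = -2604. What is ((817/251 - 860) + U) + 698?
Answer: -693449/251 ≈ -2762.7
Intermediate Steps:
((817/251 - 860) + U) + 698 = ((817/251 - 860) - 2604) + 698 = (-215043/251 - 2604) + 698 = -868647/251 + 698 = -693449/251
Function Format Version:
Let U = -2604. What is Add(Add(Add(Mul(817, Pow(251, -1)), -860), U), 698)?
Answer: Rational(-693449, 251) ≈ -2762.7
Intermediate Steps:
Add(Add(Add(Mul(817, Pow(251, -1)), -860), U), 698) = Add(Add(Add(Mul(817, Pow(251, -1)), -860), -2604), 698) = Add(Add(Add(Mul(817, Rational(1, 251)), -860), -2604), 698) = Add(Add(Add(Rational(817, 251), -860), -2604), 698) = Add(Add(Rational(-215043, 251), -2604), 698) = Add(Rational(-868647, 251), 698) = Rational(-693449, 251)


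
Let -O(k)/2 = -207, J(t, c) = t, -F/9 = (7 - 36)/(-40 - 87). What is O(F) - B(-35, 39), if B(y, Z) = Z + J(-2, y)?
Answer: 377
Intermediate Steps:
F = -261/127 (F = -9*(7 - 36)/(-40 - 87) = -(-261)/(-127) = -(-261)*(-1)/127 = -9*29/127 = -261/127 ≈ -2.0551)
O(k) = 414 (O(k) = -2*(-207) = 414)
B(y, Z) = -2 + Z (B(y, Z) = Z - 2 = -2 + Z)
O(F) - B(-35, 39) = 414 - (-2 + 39) = 414 - 1*37 = 414 - 37 = 377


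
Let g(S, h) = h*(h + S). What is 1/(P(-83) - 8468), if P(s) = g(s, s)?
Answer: 1/5310 ≈ 0.00018832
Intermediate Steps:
g(S, h) = h*(S + h)
P(s) = 2*s² (P(s) = s*(s + s) = s*(2*s) = 2*s²)
1/(P(-83) - 8468) = 1/(2*(-83)² - 8468) = 1/(2*6889 - 8468) = 1/(13778 - 8468) = 1/5310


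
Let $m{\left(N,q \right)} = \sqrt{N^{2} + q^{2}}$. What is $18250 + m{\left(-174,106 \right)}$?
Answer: $18250 + 2 \sqrt{10378} \approx 18454.0$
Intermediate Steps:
$18250 + m{\left(-174,106 \right)} = 18250 + \sqrt{\left(-174\right)^{2} + 106^{2}} = 18250 + \sqrt{30276 + 11236} = 18250 + \sqrt{41512} = 18250 + 2 \sqrt{10378}$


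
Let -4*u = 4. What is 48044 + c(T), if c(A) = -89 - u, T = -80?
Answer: 47956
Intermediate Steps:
u = -1 (u = -1/4*4 = -1)
c(A) = -88 (c(A) = -89 - 1*(-1) = -89 + 1 = -88)
48044 + c(T) = 48044 - 88 = 47956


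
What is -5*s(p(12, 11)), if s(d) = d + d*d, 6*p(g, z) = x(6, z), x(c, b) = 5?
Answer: -275/36 ≈ -7.6389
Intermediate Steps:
p(g, z) = ⅚ (p(g, z) = (⅙)*5 = ⅚)
s(d) = d + d²
-5*s(p(12, 11)) = -25*(1 + ⅚)/6 = -25*11/(6*6) = -5*55/36 = -275/36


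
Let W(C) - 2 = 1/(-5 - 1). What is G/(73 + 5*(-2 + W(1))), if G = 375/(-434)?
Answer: -1125/93961 ≈ -0.011973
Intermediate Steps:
W(C) = 11/6 (W(C) = 2 + 1/(-5 - 1) = 2 + 1/(-6) = 2 - 1/6 = 11/6)
G = -375/434 (G = 375*(-1/434) = -375/434 ≈ -0.86406)
G/(73 + 5*(-2 + W(1))) = -375/(434*(73 + 5*(-2 + 11/6))) = -375/(434*(73 + 5*(-1/6))) = -375/(434*(73 - 5/6)) = -375/(434*433/6) = -375/434*6/433 = -1125/93961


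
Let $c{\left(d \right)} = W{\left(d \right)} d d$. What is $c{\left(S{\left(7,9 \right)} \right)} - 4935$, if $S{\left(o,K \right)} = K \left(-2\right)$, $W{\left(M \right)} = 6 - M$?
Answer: $2841$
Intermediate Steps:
$S{\left(o,K \right)} = - 2 K$
$c{\left(d \right)} = d^{2} \left(6 - d\right)$ ($c{\left(d \right)} = \left(6 - d\right) d d = d \left(6 - d\right) d = d^{2} \left(6 - d\right)$)
$c{\left(S{\left(7,9 \right)} \right)} - 4935 = \left(\left(-2\right) 9\right)^{2} \left(6 - \left(-2\right) 9\right) - 4935 = \left(-18\right)^{2} \left(6 - -18\right) - 4935 = 324 \left(6 + 18\right) - 4935 = 324 \cdot 24 - 4935 = 7776 - 4935 = 2841$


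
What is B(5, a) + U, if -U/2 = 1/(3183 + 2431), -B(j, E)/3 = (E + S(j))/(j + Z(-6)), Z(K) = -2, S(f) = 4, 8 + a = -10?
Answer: 39297/2807 ≈ 14.000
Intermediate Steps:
a = -18 (a = -8 - 10 = -18)
B(j, E) = -3*(4 + E)/(-2 + j) (B(j, E) = -3*(E + 4)/(j - 2) = -3*(4 + E)/(-2 + j))
U = -1/2807 (U = -2/(3183 + 2431) = -2/5614 = -2*1/5614 = -1/2807 ≈ -0.00035625)
B(5, a) + U = 3*(-4 - 1*(-18))/(-2 + 5) - 1/2807 = 3*(-4 + 18)/3 - 1/2807 = 3*(⅓)*14 - 1/2807 = 14 - 1/2807 = 39297/2807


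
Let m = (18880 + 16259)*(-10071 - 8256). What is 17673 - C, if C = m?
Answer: 644010126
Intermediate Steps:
m = -643992453 (m = 35139*(-18327) = -643992453)
C = -643992453
17673 - C = 17673 - 1*(-643992453) = 17673 + 643992453 = 644010126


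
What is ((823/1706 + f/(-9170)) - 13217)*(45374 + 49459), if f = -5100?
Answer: -1960679528112339/1564402 ≈ -1.2533e+9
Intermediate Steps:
((823/1706 + f/(-9170)) - 13217)*(45374 + 49459) = ((823/1706 - 5100/(-9170)) - 13217)*(45374 + 49459) = ((823*(1/1706) - 5100*(-1/9170)) - 13217)*94833 = ((823/1706 + 510/917) - 13217)*94833 = (1624751/1564402 - 13217)*94833 = -20675076483/1564402*94833 = -1960679528112339/1564402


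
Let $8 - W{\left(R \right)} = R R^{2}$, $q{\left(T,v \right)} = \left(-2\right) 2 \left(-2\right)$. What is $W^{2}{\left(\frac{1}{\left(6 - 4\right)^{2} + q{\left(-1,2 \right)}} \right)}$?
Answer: $\frac{191075329}{2985984} \approx 63.991$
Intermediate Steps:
$q{\left(T,v \right)} = 8$ ($q{\left(T,v \right)} = \left(-4\right) \left(-2\right) = 8$)
$W{\left(R \right)} = 8 - R^{3}$ ($W{\left(R \right)} = 8 - R R^{2} = 8 - R^{3}$)
$W^{2}{\left(\frac{1}{\left(6 - 4\right)^{2} + q{\left(-1,2 \right)}} \right)} = \left(8 - \left(\frac{1}{\left(6 - 4\right)^{2} + 8}\right)^{3}\right)^{2} = \left(8 - \left(\frac{1}{2^{2} + 8}\right)^{3}\right)^{2} = \left(8 - \left(\frac{1}{4 + 8}\right)^{3}\right)^{2} = \left(8 - \left(\frac{1}{12}\right)^{3}\right)^{2} = \left(8 - \frac{1}{1728}\right)^{2} = \left(\frac{13823}{1728}\right)^{2} = \frac{191075329}{2985984}$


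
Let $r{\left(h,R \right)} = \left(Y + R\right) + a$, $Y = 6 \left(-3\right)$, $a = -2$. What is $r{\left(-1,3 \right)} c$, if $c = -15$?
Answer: $255$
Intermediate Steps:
$Y = -18$
$r{\left(h,R \right)} = -20 + R$ ($r{\left(h,R \right)} = \left(-18 + R\right) - 2 = -20 + R$)
$r{\left(-1,3 \right)} c = \left(-20 + 3\right) \left(-15\right) = \left(-17\right) \left(-15\right) = 255$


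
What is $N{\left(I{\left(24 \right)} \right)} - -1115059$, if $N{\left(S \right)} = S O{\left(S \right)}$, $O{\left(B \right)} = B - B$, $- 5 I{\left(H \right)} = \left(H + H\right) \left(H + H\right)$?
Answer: $1115059$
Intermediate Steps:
$I{\left(H \right)} = - \frac{4 H^{2}}{5}$ ($I{\left(H \right)} = - \frac{\left(H + H\right) \left(H + H\right)}{5} = - \frac{2 H 2 H}{5} = - \frac{4 H^{2}}{5}$)
$O{\left(B \right)} = 0$
$N{\left(S \right)} = 0$ ($N{\left(S \right)} = S 0 = 0$)
$N{\left(I{\left(24 \right)} \right)} - -1115059 = 0 - -1115059 = 0 + 1115059 = 1115059$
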